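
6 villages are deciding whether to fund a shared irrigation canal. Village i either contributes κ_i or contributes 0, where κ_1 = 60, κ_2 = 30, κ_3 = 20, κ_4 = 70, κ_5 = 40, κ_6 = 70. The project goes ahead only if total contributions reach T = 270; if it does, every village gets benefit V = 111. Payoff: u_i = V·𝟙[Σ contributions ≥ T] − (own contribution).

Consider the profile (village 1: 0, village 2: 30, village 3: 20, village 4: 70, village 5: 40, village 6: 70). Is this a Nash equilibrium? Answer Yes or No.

Total = 230 < 270: not provided.
Village 1 (pledges 0, payoff 0): pledging 60 → total 290, payoff 51. Profitable deviation.

No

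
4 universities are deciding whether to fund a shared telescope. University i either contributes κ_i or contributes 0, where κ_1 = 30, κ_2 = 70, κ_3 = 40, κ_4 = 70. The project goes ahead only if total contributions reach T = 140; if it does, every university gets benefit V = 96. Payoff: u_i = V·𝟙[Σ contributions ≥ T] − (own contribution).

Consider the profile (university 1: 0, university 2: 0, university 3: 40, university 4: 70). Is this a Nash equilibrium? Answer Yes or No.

Total = 110 < 140: not provided.
University 1 (pledges 0, payoff 0): pledging 30 → total 140, payoff 66. Profitable deviation.

No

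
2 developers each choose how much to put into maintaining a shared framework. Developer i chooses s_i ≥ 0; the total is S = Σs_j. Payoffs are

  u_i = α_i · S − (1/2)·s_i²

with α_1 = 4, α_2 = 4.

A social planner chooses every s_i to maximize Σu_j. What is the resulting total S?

16

Planner FOC: ∂(Σu_j)/∂s_i = (Σα_j) − s_i = 0, so s_i^SO = Σα_j = 8 for every i; S^SO = 16.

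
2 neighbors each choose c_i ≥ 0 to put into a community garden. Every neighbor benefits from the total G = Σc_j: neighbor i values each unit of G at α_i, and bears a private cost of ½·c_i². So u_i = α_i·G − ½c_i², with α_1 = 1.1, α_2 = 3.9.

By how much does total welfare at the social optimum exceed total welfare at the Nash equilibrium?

8.21

Neighbor i's FOC: ∂u_i/∂c_i = α_i − c_i = 0, so c_i* = α_i.
NE contributions = (1.1, 3.9); G = 5.
W^NE = (Σα)·G − ½Σα_i² = 5² − ½·16.42 = 16.79.
Planner sets c_i = Σα_j = 5 for every i, so G^SO = 2·5 = 10.
W^SO = (Σα)·G^SO − ½·2·(Σα)² = (2/2)·5² = 25.
Deadweight loss = W^SO − W^NE = 8.21.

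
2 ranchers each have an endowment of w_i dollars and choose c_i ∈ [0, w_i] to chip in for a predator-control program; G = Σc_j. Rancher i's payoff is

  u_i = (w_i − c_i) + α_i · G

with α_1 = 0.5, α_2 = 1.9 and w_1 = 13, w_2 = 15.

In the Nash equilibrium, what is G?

∂u_i/∂c_i = α_i − 1, so rancher i contributes w_i if α_i > 1, else 0.
α_i > 1 for i ∈ {2}; NE contributions (0, 15), G = 15.

15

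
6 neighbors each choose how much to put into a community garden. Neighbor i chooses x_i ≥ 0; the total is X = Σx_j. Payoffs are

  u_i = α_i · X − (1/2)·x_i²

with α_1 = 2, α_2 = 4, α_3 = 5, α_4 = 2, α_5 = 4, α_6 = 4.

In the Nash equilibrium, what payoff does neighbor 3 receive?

92.5

Neighbor i's FOC: ∂u_i/∂x_i = α_i − x_i = 0, so x_i* = α_i.
NE contributions = (2, 4, 5, 2, 4, 4); X = 21.
u_3 = α_3·X − ½·(x_3)² = 5·21 − ½·5² = 92.5.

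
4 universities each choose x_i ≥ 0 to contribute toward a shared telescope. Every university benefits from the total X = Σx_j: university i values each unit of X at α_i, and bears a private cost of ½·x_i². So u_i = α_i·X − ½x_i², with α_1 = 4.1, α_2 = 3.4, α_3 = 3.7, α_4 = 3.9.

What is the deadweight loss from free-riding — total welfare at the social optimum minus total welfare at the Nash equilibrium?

256.645

University i's FOC: ∂u_i/∂x_i = α_i − x_i = 0, so x_i* = α_i.
NE contributions = (4.1, 3.4, 3.7, 3.9); X = 15.1.
W^NE = (Σα)·X − ½Σα_i² = 15.1² − ½·57.27 = 199.375.
Planner sets x_i = Σα_j = 15.1 for every i, so X^SO = 4·15.1 = 60.4.
W^SO = (Σα)·X^SO − ½·4·(Σα)² = (4/2)·15.1² = 456.02.
Deadweight loss = W^SO − W^NE = 256.645.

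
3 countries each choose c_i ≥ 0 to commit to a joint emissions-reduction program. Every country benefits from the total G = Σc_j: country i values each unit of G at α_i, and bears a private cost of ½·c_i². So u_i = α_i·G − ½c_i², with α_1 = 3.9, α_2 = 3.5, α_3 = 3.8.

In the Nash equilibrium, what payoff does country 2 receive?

33.075

Country i's FOC: ∂u_i/∂c_i = α_i − c_i = 0, so c_i* = α_i.
NE contributions = (3.9, 3.5, 3.8); G = 11.2.
u_2 = α_2·G − ½·(c_2)² = 3.5·11.2 − ½·3.5² = 33.075.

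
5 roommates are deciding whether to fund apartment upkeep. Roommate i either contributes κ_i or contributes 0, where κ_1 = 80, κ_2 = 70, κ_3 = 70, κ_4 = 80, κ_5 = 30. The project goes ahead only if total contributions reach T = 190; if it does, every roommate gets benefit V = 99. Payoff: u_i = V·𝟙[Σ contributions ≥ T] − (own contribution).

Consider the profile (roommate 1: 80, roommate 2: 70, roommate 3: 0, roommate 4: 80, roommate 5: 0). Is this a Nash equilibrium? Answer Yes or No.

Yes

Total = 230 ≥ 190: provided.
Roommate 1 (pledges 80, payoff 19): dropping to 0 → total 150, payoff 0. No gain.
Roommate 2 (pledges 70, payoff 29): dropping to 0 → total 160, payoff 0. No gain.
Roommate 3 (pledges 0, payoff 99): pledging 70 → total 300, payoff 29. No gain.
Roommate 4 (pledges 80, payoff 19): dropping to 0 → total 150, payoff 0. No gain.
Roommate 5 (pledges 0, payoff 99): pledging 30 → total 260, payoff 69. No gain.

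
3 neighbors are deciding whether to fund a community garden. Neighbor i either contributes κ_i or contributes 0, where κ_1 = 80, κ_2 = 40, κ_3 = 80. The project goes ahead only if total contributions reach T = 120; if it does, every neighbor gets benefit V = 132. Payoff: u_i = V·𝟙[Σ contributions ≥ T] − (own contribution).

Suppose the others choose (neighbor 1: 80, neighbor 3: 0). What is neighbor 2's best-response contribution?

Others' total = 80. Contributing 40 brings total to 120 ≥ 120: gain V − κ_2 = 92.
Best response: 40.

40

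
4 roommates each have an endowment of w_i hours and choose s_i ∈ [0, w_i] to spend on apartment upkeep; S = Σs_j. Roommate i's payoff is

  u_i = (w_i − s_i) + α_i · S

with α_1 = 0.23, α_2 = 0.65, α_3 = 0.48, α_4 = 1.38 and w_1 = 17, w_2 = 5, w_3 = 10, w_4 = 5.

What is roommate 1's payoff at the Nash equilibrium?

18.15

∂u_i/∂s_i = α_i − 1, so roommate i contributes w_i if α_i > 1, else 0.
α_i > 1 for i ∈ {4}; NE contributions (0, 0, 0, 5), S = 5.
u_1 = (17 − 0) + 0.23·5 = 18.15.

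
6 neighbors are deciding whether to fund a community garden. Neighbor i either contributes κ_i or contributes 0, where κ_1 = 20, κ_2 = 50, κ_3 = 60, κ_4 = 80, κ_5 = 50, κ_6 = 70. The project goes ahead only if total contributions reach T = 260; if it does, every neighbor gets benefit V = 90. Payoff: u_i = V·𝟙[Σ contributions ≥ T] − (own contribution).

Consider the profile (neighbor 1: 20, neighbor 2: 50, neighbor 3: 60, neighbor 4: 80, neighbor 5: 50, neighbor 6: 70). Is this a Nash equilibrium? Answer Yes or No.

Total = 330 ≥ 260: provided.
Neighbor 1 (pledges 20, payoff 70): dropping to 0 → total 310, payoff 90. Profitable deviation.

No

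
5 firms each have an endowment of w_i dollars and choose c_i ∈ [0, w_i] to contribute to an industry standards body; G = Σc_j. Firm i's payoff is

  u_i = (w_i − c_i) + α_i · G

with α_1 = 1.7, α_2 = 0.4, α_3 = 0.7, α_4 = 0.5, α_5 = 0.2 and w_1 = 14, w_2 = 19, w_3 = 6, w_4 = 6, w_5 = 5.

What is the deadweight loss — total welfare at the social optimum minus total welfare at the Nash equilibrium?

90

∂u_i/∂c_i = α_i − 1, so firm i contributes w_i if α_i > 1, else 0.
α_i > 1 for i ∈ {1}; NE contributions (14, 0, 0, 0, 0), G = 14.
W^NE = Σw_i − G^NE + (Σα_i)·G^NE = 50 + 2.5·14 = 85.
Planner: ∂(Σu_j)/∂c_i = Σα_j − 1 = 2.5 > 0, so everyone contributes w_i; G^SO = 50, W^SO = 50 + 2.5·50 = 175.
Deadweight loss = 90.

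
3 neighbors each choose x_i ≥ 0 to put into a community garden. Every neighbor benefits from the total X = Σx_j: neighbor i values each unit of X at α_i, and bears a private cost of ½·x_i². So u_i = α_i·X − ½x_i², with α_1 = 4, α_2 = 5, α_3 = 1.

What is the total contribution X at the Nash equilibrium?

10

Neighbor i's FOC: ∂u_i/∂x_i = α_i − x_i = 0, so x_i* = α_i.
NE contributions = (4, 5, 1); X = 10.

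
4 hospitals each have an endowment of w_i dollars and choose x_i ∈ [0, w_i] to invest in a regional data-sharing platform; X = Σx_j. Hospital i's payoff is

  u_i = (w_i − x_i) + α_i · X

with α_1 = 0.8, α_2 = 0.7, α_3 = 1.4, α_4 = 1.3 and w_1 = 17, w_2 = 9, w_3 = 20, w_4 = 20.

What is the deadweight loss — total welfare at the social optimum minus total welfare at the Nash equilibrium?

83.2

∂u_i/∂x_i = α_i − 1, so hospital i contributes w_i if α_i > 1, else 0.
α_i > 1 for i ∈ {3, 4}; NE contributions (0, 0, 20, 20), X = 40.
W^NE = Σw_i − X^NE + (Σα_i)·X^NE = 66 + 3.2·40 = 194.
Planner: ∂(Σu_j)/∂x_i = Σα_j − 1 = 3.2 > 0, so everyone contributes w_i; X^SO = 66, W^SO = 66 + 3.2·66 = 277.2.
Deadweight loss = 83.2.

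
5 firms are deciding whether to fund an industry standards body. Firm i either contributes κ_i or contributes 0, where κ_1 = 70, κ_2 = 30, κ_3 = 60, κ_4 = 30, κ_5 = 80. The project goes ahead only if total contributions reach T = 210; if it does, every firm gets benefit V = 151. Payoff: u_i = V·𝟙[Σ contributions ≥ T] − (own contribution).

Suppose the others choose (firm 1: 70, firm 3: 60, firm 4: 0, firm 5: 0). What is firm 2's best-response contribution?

Others' total = 130. Even contributing 30 gives 160 < 210: no benefit either way.
Best response: 0.

0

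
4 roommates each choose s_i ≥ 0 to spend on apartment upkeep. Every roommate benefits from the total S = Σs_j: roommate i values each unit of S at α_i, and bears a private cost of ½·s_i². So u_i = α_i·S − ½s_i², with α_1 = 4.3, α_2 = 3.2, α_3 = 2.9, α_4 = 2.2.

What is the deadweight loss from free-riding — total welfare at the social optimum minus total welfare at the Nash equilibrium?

Roommate i's FOC: ∂u_i/∂s_i = α_i − s_i = 0, so s_i* = α_i.
NE contributions = (4.3, 3.2, 2.9, 2.2); S = 12.6.
W^NE = (Σα)·S − ½Σα_i² = 12.6² − ½·41.98 = 137.77.
Planner sets s_i = Σα_j = 12.6 for every i, so S^SO = 4·12.6 = 50.4.
W^SO = (Σα)·S^SO − ½·4·(Σα)² = (4/2)·12.6² = 317.52.
Deadweight loss = W^SO − W^NE = 179.75.

179.75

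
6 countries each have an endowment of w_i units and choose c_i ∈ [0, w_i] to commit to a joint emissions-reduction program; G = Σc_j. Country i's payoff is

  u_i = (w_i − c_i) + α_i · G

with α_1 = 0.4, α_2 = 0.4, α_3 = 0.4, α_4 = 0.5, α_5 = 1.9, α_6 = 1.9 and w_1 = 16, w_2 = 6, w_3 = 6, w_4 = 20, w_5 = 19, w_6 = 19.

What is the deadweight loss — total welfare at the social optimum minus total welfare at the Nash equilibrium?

∂u_i/∂c_i = α_i − 1, so country i contributes w_i if α_i > 1, else 0.
α_i > 1 for i ∈ {5, 6}; NE contributions (0, 0, 0, 0, 19, 19), G = 38.
W^NE = Σw_i − G^NE + (Σα_i)·G^NE = 86 + 4.5·38 = 257.
Planner: ∂(Σu_j)/∂c_i = Σα_j − 1 = 4.5 > 0, so everyone contributes w_i; G^SO = 86, W^SO = 86 + 4.5·86 = 473.
Deadweight loss = 216.

216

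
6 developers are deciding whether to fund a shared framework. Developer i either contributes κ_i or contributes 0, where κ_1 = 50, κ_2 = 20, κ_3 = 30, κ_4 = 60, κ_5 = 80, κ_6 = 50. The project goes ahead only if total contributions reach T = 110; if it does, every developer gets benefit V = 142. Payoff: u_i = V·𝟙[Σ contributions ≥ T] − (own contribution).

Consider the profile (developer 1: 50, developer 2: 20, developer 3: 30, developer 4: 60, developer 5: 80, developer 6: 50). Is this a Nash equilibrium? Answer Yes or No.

Total = 290 ≥ 110: provided.
Developer 1 (pledges 50, payoff 92): dropping to 0 → total 240, payoff 142. Profitable deviation.

No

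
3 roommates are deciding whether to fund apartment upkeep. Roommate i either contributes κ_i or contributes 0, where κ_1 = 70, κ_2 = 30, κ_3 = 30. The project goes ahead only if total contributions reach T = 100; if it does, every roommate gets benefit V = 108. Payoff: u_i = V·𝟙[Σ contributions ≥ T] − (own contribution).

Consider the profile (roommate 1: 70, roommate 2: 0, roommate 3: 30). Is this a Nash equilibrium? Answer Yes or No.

Yes

Total = 100 ≥ 100: provided.
Roommate 1 (pledges 70, payoff 38): dropping to 0 → total 30, payoff 0. No gain.
Roommate 2 (pledges 0, payoff 108): pledging 30 → total 130, payoff 78. No gain.
Roommate 3 (pledges 30, payoff 78): dropping to 0 → total 70, payoff 0. No gain.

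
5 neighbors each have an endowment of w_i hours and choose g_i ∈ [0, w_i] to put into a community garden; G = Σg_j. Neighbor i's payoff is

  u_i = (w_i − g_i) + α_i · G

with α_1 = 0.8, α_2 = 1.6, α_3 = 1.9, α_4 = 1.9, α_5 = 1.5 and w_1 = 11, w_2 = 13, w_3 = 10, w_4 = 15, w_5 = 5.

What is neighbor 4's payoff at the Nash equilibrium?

81.7

∂u_i/∂g_i = α_i − 1, so neighbor i contributes w_i if α_i > 1, else 0.
α_i > 1 for i ∈ {2, 3, 4, 5}; NE contributions (0, 13, 10, 15, 5), G = 43.
u_4 = (15 − 15) + 1.9·43 = 81.7.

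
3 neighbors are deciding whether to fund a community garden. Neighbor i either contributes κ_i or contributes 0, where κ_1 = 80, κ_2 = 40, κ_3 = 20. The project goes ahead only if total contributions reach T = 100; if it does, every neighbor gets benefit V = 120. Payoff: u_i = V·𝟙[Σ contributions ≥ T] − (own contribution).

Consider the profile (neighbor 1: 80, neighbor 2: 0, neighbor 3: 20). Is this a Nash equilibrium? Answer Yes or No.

Total = 100 ≥ 100: provided.
Neighbor 1 (pledges 80, payoff 40): dropping to 0 → total 20, payoff 0. No gain.
Neighbor 2 (pledges 0, payoff 120): pledging 40 → total 140, payoff 80. No gain.
Neighbor 3 (pledges 20, payoff 100): dropping to 0 → total 80, payoff 0. No gain.

Yes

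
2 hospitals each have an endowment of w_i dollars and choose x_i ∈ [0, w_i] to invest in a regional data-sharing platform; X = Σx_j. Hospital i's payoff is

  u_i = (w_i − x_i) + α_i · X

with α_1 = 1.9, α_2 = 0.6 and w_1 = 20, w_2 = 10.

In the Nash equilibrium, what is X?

20

∂u_i/∂x_i = α_i − 1, so hospital i contributes w_i if α_i > 1, else 0.
α_i > 1 for i ∈ {1}; NE contributions (20, 0), X = 20.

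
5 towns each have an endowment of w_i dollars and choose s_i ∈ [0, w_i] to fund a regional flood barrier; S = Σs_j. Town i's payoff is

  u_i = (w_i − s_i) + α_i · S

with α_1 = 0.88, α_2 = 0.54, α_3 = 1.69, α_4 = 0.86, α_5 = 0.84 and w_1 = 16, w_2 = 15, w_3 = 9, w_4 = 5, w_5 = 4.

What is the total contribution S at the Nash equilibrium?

∂u_i/∂s_i = α_i − 1, so town i contributes w_i if α_i > 1, else 0.
α_i > 1 for i ∈ {3}; NE contributions (0, 0, 9, 0, 0), S = 9.

9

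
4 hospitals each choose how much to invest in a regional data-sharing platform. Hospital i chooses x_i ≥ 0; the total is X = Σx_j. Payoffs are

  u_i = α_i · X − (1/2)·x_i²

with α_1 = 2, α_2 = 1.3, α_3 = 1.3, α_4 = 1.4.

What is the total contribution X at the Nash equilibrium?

Hospital i's FOC: ∂u_i/∂x_i = α_i − x_i = 0, so x_i* = α_i.
NE contributions = (2, 1.3, 1.3, 1.4); X = 6.

6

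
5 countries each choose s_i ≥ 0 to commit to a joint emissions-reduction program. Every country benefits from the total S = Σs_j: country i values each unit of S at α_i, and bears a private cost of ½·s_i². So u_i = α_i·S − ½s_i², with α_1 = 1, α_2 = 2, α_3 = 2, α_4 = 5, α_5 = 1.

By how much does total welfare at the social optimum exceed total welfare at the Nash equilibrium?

199

Country i's FOC: ∂u_i/∂s_i = α_i − s_i = 0, so s_i* = α_i.
NE contributions = (1, 2, 2, 5, 1); S = 11.
W^NE = (Σα)·S − ½Σα_i² = 11² − ½·35 = 103.5.
Planner sets s_i = Σα_j = 11 for every i, so S^SO = 5·11 = 55.
W^SO = (Σα)·S^SO − ½·5·(Σα)² = (5/2)·11² = 302.5.
Deadweight loss = W^SO − W^NE = 199.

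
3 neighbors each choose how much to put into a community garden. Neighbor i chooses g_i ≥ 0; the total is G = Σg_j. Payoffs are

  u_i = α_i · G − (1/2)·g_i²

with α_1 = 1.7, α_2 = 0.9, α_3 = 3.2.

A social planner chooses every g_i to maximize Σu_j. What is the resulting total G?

Planner FOC: ∂(Σu_j)/∂g_i = (Σα_j) − g_i = 0, so g_i^SO = Σα_j = 5.8 for every i; G^SO = 17.4.

17.4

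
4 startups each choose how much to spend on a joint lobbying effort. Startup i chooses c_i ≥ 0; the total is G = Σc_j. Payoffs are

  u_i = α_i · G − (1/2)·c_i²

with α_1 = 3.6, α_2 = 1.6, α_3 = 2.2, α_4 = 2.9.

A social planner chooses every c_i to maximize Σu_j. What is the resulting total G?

Planner FOC: ∂(Σu_j)/∂c_i = (Σα_j) − c_i = 0, so c_i^SO = Σα_j = 10.3 for every i; G^SO = 41.2.

41.2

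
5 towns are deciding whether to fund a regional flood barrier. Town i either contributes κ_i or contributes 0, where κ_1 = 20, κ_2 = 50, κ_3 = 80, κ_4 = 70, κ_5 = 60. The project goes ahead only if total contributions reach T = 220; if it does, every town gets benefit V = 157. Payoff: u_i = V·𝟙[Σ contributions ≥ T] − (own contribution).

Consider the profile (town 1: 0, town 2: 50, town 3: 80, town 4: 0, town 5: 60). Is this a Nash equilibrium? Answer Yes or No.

No

Total = 190 < 220: not provided.
Town 1 (pledges 0, payoff 0): pledging 20 → total 210, payoff -20. No gain.
Town 2 (pledges 50, payoff -50): dropping to 0 → total 140, payoff 0. Profitable deviation.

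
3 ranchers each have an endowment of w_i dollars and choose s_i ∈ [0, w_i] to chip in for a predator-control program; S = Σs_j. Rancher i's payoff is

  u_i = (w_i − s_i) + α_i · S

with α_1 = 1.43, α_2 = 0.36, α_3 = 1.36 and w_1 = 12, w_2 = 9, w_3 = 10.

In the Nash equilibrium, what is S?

22

∂u_i/∂s_i = α_i − 1, so rancher i contributes w_i if α_i > 1, else 0.
α_i > 1 for i ∈ {1, 3}; NE contributions (12, 0, 10), S = 22.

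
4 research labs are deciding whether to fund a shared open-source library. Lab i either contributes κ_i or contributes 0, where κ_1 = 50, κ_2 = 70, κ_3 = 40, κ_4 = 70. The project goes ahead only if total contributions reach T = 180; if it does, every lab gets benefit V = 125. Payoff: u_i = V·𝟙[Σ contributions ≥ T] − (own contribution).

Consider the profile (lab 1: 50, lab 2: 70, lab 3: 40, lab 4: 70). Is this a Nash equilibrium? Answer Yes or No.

Total = 230 ≥ 180: provided.
Lab 1 (pledges 50, payoff 75): dropping to 0 → total 180, payoff 125. Profitable deviation.

No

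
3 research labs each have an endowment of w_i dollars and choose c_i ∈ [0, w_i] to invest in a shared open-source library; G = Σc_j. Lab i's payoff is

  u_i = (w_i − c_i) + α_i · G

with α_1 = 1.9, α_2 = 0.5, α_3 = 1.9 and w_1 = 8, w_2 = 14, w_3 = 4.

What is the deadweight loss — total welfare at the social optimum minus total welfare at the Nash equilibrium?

46.2

∂u_i/∂c_i = α_i − 1, so lab i contributes w_i if α_i > 1, else 0.
α_i > 1 for i ∈ {1, 3}; NE contributions (8, 0, 4), G = 12.
W^NE = Σw_i − G^NE + (Σα_i)·G^NE = 26 + 3.3·12 = 65.6.
Planner: ∂(Σu_j)/∂c_i = Σα_j − 1 = 3.3 > 0, so everyone contributes w_i; G^SO = 26, W^SO = 26 + 3.3·26 = 111.8.
Deadweight loss = 46.2.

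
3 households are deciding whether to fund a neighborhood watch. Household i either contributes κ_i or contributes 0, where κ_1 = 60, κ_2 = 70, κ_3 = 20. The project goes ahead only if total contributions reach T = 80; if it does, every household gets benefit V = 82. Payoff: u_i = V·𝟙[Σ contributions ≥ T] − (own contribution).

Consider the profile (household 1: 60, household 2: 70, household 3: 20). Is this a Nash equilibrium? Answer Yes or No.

Total = 150 ≥ 80: provided.
Household 1 (pledges 60, payoff 22): dropping to 0 → total 90, payoff 82. Profitable deviation.

No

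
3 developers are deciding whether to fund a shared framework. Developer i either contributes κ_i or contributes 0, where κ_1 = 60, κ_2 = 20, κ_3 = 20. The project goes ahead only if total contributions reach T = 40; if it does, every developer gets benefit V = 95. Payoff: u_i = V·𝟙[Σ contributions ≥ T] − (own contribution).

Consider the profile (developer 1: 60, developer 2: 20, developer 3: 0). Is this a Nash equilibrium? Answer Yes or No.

No

Total = 80 ≥ 40: provided.
Developer 1 (pledges 60, payoff 35): dropping to 0 → total 20, payoff 0. No gain.
Developer 2 (pledges 20, payoff 75): dropping to 0 → total 60, payoff 95. Profitable deviation.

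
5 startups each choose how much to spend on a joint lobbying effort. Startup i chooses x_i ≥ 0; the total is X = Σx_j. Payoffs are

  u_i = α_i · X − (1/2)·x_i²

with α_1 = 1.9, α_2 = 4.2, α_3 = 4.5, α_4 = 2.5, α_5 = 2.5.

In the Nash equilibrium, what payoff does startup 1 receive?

Startup i's FOC: ∂u_i/∂x_i = α_i − x_i = 0, so x_i* = α_i.
NE contributions = (1.9, 4.2, 4.5, 2.5, 2.5); X = 15.6.
u_1 = α_1·X − ½·(x_1)² = 1.9·15.6 − ½·1.9² = 27.835.

27.835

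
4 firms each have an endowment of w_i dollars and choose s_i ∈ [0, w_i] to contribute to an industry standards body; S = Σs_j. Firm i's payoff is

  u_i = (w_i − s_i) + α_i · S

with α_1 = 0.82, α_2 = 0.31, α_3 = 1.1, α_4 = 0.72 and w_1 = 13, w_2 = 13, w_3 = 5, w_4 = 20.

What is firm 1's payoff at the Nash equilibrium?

17.1

∂u_i/∂s_i = α_i − 1, so firm i contributes w_i if α_i > 1, else 0.
α_i > 1 for i ∈ {3}; NE contributions (0, 0, 5, 0), S = 5.
u_1 = (13 − 0) + 0.82·5 = 17.1.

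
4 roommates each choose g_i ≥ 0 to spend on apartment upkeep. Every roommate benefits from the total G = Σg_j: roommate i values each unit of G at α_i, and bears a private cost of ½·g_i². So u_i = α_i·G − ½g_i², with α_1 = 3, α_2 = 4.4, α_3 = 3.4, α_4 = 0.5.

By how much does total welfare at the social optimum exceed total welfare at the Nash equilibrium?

147.775

Roommate i's FOC: ∂u_i/∂g_i = α_i − g_i = 0, so g_i* = α_i.
NE contributions = (3, 4.4, 3.4, 0.5); G = 11.3.
W^NE = (Σα)·G − ½Σα_i² = 11.3² − ½·40.17 = 107.605.
Planner sets g_i = Σα_j = 11.3 for every i, so G^SO = 4·11.3 = 45.2.
W^SO = (Σα)·G^SO − ½·4·(Σα)² = (4/2)·11.3² = 255.38.
Deadweight loss = W^SO − W^NE = 147.775.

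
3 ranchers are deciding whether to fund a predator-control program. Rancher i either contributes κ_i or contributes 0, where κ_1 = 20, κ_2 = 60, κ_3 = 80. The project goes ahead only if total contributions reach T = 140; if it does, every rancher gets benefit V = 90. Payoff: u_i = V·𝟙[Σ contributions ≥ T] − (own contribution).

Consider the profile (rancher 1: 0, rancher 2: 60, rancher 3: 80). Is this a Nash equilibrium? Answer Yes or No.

Total = 140 ≥ 140: provided.
Rancher 1 (pledges 0, payoff 90): pledging 20 → total 160, payoff 70. No gain.
Rancher 2 (pledges 60, payoff 30): dropping to 0 → total 80, payoff 0. No gain.
Rancher 3 (pledges 80, payoff 10): dropping to 0 → total 60, payoff 0. No gain.

Yes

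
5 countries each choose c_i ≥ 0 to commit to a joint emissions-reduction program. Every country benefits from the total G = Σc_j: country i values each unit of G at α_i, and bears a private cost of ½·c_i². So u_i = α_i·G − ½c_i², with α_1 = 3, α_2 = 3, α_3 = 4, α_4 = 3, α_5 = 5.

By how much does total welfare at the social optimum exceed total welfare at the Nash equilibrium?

Country i's FOC: ∂u_i/∂c_i = α_i − c_i = 0, so c_i* = α_i.
NE contributions = (3, 3, 4, 3, 5); G = 18.
W^NE = (Σα)·G − ½Σα_i² = 18² − ½·68 = 290.
Planner sets c_i = Σα_j = 18 for every i, so G^SO = 5·18 = 90.
W^SO = (Σα)·G^SO − ½·5·(Σα)² = (5/2)·18² = 810.
Deadweight loss = W^SO − W^NE = 520.

520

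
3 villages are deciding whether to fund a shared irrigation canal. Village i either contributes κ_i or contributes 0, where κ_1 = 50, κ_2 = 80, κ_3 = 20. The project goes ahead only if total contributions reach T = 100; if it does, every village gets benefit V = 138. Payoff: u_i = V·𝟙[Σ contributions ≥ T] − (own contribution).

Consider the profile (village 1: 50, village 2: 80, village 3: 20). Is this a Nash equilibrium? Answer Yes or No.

No

Total = 150 ≥ 100: provided.
Village 1 (pledges 50, payoff 88): dropping to 0 → total 100, payoff 138. Profitable deviation.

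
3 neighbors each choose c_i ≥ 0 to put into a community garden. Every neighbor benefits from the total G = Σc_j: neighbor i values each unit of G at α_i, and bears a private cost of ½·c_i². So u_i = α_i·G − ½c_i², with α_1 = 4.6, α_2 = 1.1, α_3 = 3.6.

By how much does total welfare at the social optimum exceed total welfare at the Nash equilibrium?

Neighbor i's FOC: ∂u_i/∂c_i = α_i − c_i = 0, so c_i* = α_i.
NE contributions = (4.6, 1.1, 3.6); G = 9.3.
W^NE = (Σα)·G − ½Σα_i² = 9.3² − ½·35.33 = 68.825.
Planner sets c_i = Σα_j = 9.3 for every i, so G^SO = 3·9.3 = 27.9.
W^SO = (Σα)·G^SO − ½·3·(Σα)² = (3/2)·9.3² = 129.735.
Deadweight loss = W^SO − W^NE = 60.91.

60.91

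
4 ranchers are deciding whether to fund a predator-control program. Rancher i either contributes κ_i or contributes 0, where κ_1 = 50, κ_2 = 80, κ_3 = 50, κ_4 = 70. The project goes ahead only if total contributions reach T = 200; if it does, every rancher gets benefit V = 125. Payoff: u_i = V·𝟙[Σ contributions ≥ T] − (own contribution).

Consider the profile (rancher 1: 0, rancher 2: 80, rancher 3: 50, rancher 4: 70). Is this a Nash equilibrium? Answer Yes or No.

Yes

Total = 200 ≥ 200: provided.
Rancher 1 (pledges 0, payoff 125): pledging 50 → total 250, payoff 75. No gain.
Rancher 2 (pledges 80, payoff 45): dropping to 0 → total 120, payoff 0. No gain.
Rancher 3 (pledges 50, payoff 75): dropping to 0 → total 150, payoff 0. No gain.
Rancher 4 (pledges 70, payoff 55): dropping to 0 → total 130, payoff 0. No gain.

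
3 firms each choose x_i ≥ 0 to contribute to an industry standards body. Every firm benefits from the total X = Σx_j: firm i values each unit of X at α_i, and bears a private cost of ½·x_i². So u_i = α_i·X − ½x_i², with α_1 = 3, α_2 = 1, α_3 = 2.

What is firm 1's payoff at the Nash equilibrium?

Firm i's FOC: ∂u_i/∂x_i = α_i − x_i = 0, so x_i* = α_i.
NE contributions = (3, 1, 2); X = 6.
u_1 = α_1·X − ½·(x_1)² = 3·6 − ½·3² = 13.5.

13.5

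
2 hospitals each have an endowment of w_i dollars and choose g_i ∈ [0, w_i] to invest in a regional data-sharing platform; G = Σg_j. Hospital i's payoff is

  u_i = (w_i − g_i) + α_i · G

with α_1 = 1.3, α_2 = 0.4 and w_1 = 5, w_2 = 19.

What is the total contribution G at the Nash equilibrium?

5

∂u_i/∂g_i = α_i − 1, so hospital i contributes w_i if α_i > 1, else 0.
α_i > 1 for i ∈ {1}; NE contributions (5, 0), G = 5.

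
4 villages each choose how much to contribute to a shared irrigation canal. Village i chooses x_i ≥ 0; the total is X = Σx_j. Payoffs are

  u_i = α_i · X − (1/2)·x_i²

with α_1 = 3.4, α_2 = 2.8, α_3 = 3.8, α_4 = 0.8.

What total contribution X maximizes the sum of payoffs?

43.2

Planner FOC: ∂(Σu_j)/∂x_i = (Σα_j) − x_i = 0, so x_i^SO = Σα_j = 10.8 for every i; X^SO = 43.2.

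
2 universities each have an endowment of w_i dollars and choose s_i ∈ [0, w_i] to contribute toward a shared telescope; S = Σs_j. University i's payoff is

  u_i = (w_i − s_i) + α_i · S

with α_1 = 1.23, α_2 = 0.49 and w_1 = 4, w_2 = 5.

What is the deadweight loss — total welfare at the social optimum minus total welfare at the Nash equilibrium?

∂u_i/∂s_i = α_i − 1, so university i contributes w_i if α_i > 1, else 0.
α_i > 1 for i ∈ {1}; NE contributions (4, 0), S = 4.
W^NE = Σw_i − S^NE + (Σα_i)·S^NE = 9 + 0.72·4 = 11.88.
Planner: ∂(Σu_j)/∂s_i = Σα_j − 1 = 0.72 > 0, so everyone contributes w_i; S^SO = 9, W^SO = 9 + 0.72·9 = 15.48.
Deadweight loss = 3.6.

3.6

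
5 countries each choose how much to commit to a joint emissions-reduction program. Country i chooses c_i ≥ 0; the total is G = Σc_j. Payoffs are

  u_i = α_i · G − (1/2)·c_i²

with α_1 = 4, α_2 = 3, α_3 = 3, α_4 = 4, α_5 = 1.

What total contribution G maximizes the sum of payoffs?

Planner FOC: ∂(Σu_j)/∂c_i = (Σα_j) − c_i = 0, so c_i^SO = Σα_j = 15 for every i; G^SO = 75.

75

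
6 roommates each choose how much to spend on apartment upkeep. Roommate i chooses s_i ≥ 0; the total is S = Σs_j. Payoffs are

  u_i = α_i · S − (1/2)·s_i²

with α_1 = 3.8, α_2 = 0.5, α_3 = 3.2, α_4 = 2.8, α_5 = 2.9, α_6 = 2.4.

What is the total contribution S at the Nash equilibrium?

Roommate i's FOC: ∂u_i/∂s_i = α_i − s_i = 0, so s_i* = α_i.
NE contributions = (3.8, 0.5, 3.2, 2.8, 2.9, 2.4); S = 15.6.

15.6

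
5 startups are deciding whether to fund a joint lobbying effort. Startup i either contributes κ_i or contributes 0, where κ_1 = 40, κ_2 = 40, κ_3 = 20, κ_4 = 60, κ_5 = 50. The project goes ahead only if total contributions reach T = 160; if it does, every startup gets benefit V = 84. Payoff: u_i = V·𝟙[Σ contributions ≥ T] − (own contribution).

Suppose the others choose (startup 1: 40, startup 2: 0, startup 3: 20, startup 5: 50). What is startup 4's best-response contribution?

60

Others' total = 110. Contributing 60 brings total to 170 ≥ 160: gain V − κ_4 = 24.
Best response: 60.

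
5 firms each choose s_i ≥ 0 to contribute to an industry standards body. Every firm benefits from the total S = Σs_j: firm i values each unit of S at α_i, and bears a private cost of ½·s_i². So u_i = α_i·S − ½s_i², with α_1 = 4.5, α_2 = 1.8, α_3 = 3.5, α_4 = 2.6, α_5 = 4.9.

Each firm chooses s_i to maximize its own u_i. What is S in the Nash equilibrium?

17.3

Firm i's FOC: ∂u_i/∂s_i = α_i − s_i = 0, so s_i* = α_i.
NE contributions = (4.5, 1.8, 3.5, 2.6, 4.9); S = 17.3.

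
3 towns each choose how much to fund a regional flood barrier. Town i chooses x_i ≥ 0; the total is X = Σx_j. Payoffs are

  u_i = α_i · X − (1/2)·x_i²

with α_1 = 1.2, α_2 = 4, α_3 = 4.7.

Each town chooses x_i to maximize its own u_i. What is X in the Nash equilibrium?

9.9

Town i's FOC: ∂u_i/∂x_i = α_i − x_i = 0, so x_i* = α_i.
NE contributions = (1.2, 4, 4.7); X = 9.9.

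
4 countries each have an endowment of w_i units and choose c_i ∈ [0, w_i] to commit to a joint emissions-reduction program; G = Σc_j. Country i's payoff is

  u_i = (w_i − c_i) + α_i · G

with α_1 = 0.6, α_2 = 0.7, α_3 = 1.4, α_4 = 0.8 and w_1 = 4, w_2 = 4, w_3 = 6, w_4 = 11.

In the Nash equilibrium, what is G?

∂u_i/∂c_i = α_i − 1, so country i contributes w_i if α_i > 1, else 0.
α_i > 1 for i ∈ {3}; NE contributions (0, 0, 6, 0), G = 6.

6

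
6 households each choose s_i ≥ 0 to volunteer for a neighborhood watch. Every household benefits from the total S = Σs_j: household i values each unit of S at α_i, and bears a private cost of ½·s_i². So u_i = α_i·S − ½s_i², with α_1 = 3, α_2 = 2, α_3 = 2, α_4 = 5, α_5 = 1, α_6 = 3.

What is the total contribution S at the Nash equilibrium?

Household i's FOC: ∂u_i/∂s_i = α_i − s_i = 0, so s_i* = α_i.
NE contributions = (3, 2, 2, 5, 1, 3); S = 16.

16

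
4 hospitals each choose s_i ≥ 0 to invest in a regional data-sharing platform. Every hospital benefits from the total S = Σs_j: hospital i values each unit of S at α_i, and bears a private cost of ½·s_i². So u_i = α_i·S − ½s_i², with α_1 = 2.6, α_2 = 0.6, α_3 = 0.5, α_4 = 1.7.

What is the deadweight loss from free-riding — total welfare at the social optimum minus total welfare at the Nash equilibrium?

Hospital i's FOC: ∂u_i/∂s_i = α_i − s_i = 0, so s_i* = α_i.
NE contributions = (2.6, 0.6, 0.5, 1.7); S = 5.4.
W^NE = (Σα)·S − ½Σα_i² = 5.4² − ½·10.26 = 24.03.
Planner sets s_i = Σα_j = 5.4 for every i, so S^SO = 4·5.4 = 21.6.
W^SO = (Σα)·S^SO − ½·4·(Σα)² = (4/2)·5.4² = 58.32.
Deadweight loss = W^SO − W^NE = 34.29.

34.29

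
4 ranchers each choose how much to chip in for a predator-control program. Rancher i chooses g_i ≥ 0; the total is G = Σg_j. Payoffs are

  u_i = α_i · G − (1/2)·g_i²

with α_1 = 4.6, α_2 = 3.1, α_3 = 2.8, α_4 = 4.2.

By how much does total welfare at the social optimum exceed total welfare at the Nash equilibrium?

Rancher i's FOC: ∂u_i/∂g_i = α_i − g_i = 0, so g_i* = α_i.
NE contributions = (4.6, 3.1, 2.8, 4.2); G = 14.7.
W^NE = (Σα)·G − ½Σα_i² = 14.7² − ½·56.25 = 187.965.
Planner sets g_i = Σα_j = 14.7 for every i, so G^SO = 4·14.7 = 58.8.
W^SO = (Σα)·G^SO − ½·4·(Σα)² = (4/2)·14.7² = 432.18.
Deadweight loss = W^SO − W^NE = 244.215.

244.215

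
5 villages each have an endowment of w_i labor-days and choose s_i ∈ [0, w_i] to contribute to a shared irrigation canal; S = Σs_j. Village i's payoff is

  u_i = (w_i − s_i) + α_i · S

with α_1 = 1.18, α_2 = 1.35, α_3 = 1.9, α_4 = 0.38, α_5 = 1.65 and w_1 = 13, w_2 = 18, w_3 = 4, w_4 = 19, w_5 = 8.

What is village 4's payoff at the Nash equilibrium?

∂u_i/∂s_i = α_i − 1, so village i contributes w_i if α_i > 1, else 0.
α_i > 1 for i ∈ {1, 2, 3, 5}; NE contributions (13, 18, 4, 0, 8), S = 43.
u_4 = (19 − 0) + 0.38·43 = 35.34.

35.34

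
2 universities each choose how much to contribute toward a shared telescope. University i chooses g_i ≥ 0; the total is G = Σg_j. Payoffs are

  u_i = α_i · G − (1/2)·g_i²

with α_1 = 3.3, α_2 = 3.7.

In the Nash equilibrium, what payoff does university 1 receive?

University i's FOC: ∂u_i/∂g_i = α_i − g_i = 0, so g_i* = α_i.
NE contributions = (3.3, 3.7); G = 7.
u_1 = α_1·G − ½·(g_1)² = 3.3·7 − ½·3.3² = 17.655.

17.655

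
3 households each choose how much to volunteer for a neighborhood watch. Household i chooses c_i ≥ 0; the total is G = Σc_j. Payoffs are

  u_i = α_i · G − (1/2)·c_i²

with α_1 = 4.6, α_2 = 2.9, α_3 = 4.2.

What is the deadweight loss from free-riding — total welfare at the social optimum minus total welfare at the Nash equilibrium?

Household i's FOC: ∂u_i/∂c_i = α_i − c_i = 0, so c_i* = α_i.
NE contributions = (4.6, 2.9, 4.2); G = 11.7.
W^NE = (Σα)·G − ½Σα_i² = 11.7² − ½·47.21 = 113.285.
Planner sets c_i = Σα_j = 11.7 for every i, so G^SO = 3·11.7 = 35.1.
W^SO = (Σα)·G^SO − ½·3·(Σα)² = (3/2)·11.7² = 205.335.
Deadweight loss = W^SO − W^NE = 92.05.

92.05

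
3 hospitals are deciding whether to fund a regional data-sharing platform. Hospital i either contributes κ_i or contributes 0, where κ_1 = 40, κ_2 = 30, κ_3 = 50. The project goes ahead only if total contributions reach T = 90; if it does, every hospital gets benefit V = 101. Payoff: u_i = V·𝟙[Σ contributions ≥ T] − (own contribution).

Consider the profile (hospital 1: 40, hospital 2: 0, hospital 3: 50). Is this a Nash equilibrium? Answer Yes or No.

Total = 90 ≥ 90: provided.
Hospital 1 (pledges 40, payoff 61): dropping to 0 → total 50, payoff 0. No gain.
Hospital 2 (pledges 0, payoff 101): pledging 30 → total 120, payoff 71. No gain.
Hospital 3 (pledges 50, payoff 51): dropping to 0 → total 40, payoff 0. No gain.

Yes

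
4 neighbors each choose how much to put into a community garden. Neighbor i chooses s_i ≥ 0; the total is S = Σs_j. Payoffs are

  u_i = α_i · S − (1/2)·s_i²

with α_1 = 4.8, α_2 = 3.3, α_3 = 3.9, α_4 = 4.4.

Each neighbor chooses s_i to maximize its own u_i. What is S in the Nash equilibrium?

Neighbor i's FOC: ∂u_i/∂s_i = α_i − s_i = 0, so s_i* = α_i.
NE contributions = (4.8, 3.3, 3.9, 4.4); S = 16.4.

16.4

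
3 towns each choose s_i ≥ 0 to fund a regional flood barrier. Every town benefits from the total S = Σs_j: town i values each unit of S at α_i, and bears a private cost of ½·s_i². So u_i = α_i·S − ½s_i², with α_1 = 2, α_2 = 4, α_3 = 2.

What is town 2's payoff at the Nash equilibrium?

Town i's FOC: ∂u_i/∂s_i = α_i − s_i = 0, so s_i* = α_i.
NE contributions = (2, 4, 2); S = 8.
u_2 = α_2·S − ½·(s_2)² = 4·8 − ½·4² = 24.

24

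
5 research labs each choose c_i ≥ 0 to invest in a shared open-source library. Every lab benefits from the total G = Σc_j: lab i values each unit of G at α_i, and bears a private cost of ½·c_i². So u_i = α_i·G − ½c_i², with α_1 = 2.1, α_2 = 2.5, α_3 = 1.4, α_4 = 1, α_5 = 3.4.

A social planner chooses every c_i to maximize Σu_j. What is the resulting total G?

Planner FOC: ∂(Σu_j)/∂c_i = (Σα_j) − c_i = 0, so c_i^SO = Σα_j = 10.4 for every i; G^SO = 52.

52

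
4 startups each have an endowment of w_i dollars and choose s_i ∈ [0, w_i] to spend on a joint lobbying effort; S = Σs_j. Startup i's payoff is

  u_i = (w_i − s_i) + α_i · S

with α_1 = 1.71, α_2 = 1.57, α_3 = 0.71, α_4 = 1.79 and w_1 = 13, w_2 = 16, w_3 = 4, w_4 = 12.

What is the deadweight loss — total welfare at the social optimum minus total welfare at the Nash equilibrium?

19.12

∂u_i/∂s_i = α_i − 1, so startup i contributes w_i if α_i > 1, else 0.
α_i > 1 for i ∈ {1, 2, 4}; NE contributions (13, 16, 0, 12), S = 41.
W^NE = Σw_i − S^NE + (Σα_i)·S^NE = 45 + 4.78·41 = 240.98.
Planner: ∂(Σu_j)/∂s_i = Σα_j − 1 = 4.78 > 0, so everyone contributes w_i; S^SO = 45, W^SO = 45 + 4.78·45 = 260.1.
Deadweight loss = 19.12.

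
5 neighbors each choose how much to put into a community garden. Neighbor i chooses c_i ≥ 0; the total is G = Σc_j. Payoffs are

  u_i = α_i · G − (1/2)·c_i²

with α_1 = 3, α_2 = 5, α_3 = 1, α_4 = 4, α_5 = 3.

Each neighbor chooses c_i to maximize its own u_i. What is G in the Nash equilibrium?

16

Neighbor i's FOC: ∂u_i/∂c_i = α_i − c_i = 0, so c_i* = α_i.
NE contributions = (3, 5, 1, 4, 3); G = 16.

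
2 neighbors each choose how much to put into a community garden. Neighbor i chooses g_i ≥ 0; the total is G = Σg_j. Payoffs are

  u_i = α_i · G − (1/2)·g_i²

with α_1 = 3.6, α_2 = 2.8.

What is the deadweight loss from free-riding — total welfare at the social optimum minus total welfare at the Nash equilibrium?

Neighbor i's FOC: ∂u_i/∂g_i = α_i − g_i = 0, so g_i* = α_i.
NE contributions = (3.6, 2.8); G = 6.4.
W^NE = (Σα)·G − ½Σα_i² = 6.4² − ½·20.8 = 30.56.
Planner sets g_i = Σα_j = 6.4 for every i, so G^SO = 2·6.4 = 12.8.
W^SO = (Σα)·G^SO − ½·2·(Σα)² = (2/2)·6.4² = 40.96.
Deadweight loss = W^SO − W^NE = 10.4.

10.4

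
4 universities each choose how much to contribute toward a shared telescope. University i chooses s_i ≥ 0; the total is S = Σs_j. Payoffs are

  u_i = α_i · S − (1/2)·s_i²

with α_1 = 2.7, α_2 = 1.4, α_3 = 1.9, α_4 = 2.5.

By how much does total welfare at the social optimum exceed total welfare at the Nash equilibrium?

University i's FOC: ∂u_i/∂s_i = α_i − s_i = 0, so s_i* = α_i.
NE contributions = (2.7, 1.4, 1.9, 2.5); S = 8.5.
W^NE = (Σα)·S − ½Σα_i² = 8.5² − ½·19.11 = 62.695.
Planner sets s_i = Σα_j = 8.5 for every i, so S^SO = 4·8.5 = 34.
W^SO = (Σα)·S^SO − ½·4·(Σα)² = (4/2)·8.5² = 144.5.
Deadweight loss = W^SO − W^NE = 81.805.

81.805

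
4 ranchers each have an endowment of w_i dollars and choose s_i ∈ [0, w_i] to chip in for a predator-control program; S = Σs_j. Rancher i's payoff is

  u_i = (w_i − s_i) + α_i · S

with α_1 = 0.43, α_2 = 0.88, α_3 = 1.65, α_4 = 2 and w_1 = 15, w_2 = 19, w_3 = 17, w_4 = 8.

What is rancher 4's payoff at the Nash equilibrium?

50

∂u_i/∂s_i = α_i − 1, so rancher i contributes w_i if α_i > 1, else 0.
α_i > 1 for i ∈ {3, 4}; NE contributions (0, 0, 17, 8), S = 25.
u_4 = (8 − 8) + 2·25 = 50.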